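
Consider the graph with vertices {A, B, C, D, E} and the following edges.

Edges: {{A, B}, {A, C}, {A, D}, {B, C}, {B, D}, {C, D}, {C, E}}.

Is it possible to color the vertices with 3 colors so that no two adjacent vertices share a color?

No

A, B, C, D are pairwise adjacent (a clique of size 4), so at least 4 colors are needed.
So 3 colors are not enough.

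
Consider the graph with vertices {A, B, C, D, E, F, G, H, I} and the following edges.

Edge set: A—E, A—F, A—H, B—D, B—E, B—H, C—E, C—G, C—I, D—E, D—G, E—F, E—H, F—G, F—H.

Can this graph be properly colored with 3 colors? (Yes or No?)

No

A, E, F, H are pairwise adjacent (a clique of size 4), so at least 4 colors are needed.
So 3 colors are not enough.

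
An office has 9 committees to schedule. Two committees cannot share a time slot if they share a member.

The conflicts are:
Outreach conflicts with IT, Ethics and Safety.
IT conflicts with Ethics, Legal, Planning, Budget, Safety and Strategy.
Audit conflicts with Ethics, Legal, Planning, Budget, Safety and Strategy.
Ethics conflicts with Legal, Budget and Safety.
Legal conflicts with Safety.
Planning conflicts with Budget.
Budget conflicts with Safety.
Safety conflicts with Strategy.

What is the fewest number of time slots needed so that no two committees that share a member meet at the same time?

Outreach, IT, Ethics, Safety pairwise conflict, so at least 4 time slots are needed.
4 time slots suffice: time slot 1 → {Planning, Safety}; time slot 2 → {IT, Audit}; time slot 3 → {Ethics, Strategy}; time slot 4 → {Outreach, Legal, Budget}. Each listed conflict is separated.

4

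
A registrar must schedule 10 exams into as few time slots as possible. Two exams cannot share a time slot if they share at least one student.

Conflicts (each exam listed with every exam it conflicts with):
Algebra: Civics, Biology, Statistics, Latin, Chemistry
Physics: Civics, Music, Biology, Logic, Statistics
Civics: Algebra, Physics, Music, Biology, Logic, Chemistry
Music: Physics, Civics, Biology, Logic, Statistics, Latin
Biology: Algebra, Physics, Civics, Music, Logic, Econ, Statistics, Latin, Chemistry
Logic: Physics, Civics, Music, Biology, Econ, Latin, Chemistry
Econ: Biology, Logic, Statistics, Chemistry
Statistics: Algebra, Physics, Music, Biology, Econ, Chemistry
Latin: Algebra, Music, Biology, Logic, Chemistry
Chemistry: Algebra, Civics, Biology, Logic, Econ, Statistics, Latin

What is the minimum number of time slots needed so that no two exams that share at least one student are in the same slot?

5

Physics, Civics, Music, Biology, Logic are mutually in conflict, so at least 5 time slots are needed.
5 time slots suffice: time slot 1 → {Biology}; time slot 2 → {Logic, Statistics}; time slot 3 → {Music, Chemistry}; time slot 4 → {Civics, Econ, Latin}; time slot 5 → {Algebra, Physics}. No two conflicting exams share a time slot.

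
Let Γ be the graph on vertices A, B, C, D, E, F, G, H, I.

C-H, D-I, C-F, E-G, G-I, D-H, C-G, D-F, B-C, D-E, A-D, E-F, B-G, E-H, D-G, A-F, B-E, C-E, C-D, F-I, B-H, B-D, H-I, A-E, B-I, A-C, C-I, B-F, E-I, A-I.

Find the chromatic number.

B, C, D, E, H, I are pairwise adjacent (a clique of size 6), so at least 6 colors are needed.
One proper 6-coloring: A=5, B=5, C=2, D=1, E=3, F=6, G=6, H=6, I=4. Every edge joins two different colors.

6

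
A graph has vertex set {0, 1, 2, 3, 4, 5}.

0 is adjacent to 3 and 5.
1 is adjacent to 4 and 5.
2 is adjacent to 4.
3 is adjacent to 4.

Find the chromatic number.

The cycle 3-4-1-5-0-3 has odd length 5, so it cannot be 2-colored; at least 3 colors are needed.
3 colors suffice: color a → {0, 4}; color b → {1, 2, 3}; color c → {5}. No two adjacent vertices share a color.

3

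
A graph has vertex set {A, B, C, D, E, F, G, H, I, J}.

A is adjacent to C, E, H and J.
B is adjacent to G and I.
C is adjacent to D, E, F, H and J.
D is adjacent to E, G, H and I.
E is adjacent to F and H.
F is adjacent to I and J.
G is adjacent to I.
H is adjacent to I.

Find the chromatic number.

4

C, D, E, H form a clique, so at least 4 colors are needed.
4 colors suffice: color 1 → {C, I}; color 2 → {A, B, D, F}; color 3 → {E, G, J}; color 4 → {H}. No two adjacent vertices share a color.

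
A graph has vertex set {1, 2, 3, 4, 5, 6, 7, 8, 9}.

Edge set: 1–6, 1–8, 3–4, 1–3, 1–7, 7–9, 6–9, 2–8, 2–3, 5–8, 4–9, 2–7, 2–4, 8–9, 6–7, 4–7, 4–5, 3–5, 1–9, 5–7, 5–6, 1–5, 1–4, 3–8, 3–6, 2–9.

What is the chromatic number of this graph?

4

2, 4, 7, 9 are pairwise adjacent (a clique of size 4), so at least 4 colors are needed.
4 colors suffice: color a → {1, 2}; color b → {4, 6, 8}; color c → {5, 9}; color d → {3, 7}. Each edge has distinct colors on its endpoints.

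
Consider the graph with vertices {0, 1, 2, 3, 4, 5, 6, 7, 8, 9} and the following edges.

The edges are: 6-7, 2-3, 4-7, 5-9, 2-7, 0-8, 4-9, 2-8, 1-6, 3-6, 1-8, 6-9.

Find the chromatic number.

The cycle 8-2-3-6-1-8 has odd length 5, so it cannot be 2-colored; at least 3 colors are needed.
3 colors suffice: color a → {4, 5, 6, 8}; color b → {0, 1, 3, 7, 9}; color c → {2}. Each edge has distinct colors on its endpoints.

3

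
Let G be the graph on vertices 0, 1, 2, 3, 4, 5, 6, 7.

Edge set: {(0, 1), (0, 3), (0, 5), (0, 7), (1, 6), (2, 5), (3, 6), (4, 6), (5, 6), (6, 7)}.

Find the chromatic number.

2

0 and 3 are adjacent, so at least 2 colors are needed.
2 colors suffice: color a → {0, 2, 6}; color b → {1, 3, 4, 5, 7}. Each edge has distinct colors on its endpoints.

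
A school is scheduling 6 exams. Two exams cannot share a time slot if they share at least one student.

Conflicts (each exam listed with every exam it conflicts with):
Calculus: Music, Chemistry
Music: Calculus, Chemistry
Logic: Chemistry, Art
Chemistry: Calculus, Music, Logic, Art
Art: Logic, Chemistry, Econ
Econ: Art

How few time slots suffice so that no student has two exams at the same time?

Calculus, Music, Chemistry pairwise conflict, so at least 3 time slots are needed.
3 time slots suffice: time slot 1 → {Chemistry, Econ}; time slot 2 → {Calculus, Art}; time slot 3 → {Music, Logic}. Every pair that conflicts lands in different time slots.

3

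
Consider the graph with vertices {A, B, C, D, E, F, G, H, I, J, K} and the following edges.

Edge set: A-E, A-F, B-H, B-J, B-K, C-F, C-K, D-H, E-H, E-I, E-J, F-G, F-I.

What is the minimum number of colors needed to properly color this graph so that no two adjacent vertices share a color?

3

The cycle A-F-C-K-B-H-E-A has odd length 7, so it cannot be 2-colored; at least 3 colors are needed.
One proper 3-coloring: A=2, B=1, C=3, D=1, E=1, F=1, G=2, H=2, I=2, J=2, K=2. Every edge joins two different colors.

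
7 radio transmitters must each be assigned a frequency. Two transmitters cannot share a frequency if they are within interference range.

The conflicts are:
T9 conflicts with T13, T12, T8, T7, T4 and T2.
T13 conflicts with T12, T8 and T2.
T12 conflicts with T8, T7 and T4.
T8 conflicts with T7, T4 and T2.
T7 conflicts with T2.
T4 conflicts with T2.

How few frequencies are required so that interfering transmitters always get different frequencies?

4

T9, T13, T12, T8 pairwise conflict, so at least 4 frequencies are needed.
4 frequencies suffice: frequency 1 → {T8}; frequency 2 → {T9}; frequency 3 → {T12, T2}; frequency 4 → {T13, T7, T4}. No two conflicting transmitters share a frequency.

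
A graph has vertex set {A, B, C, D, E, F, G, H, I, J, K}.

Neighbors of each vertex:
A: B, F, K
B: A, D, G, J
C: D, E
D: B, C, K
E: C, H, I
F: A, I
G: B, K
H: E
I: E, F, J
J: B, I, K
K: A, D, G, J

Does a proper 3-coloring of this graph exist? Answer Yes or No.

Yes

The chromatic number is 3. The cycle J-I-F-A-B-J has odd length 5, so it cannot be 2-colored; at least 3 colors are needed.
3 colors suffice: color 1 → {B, E, F, K}; color 2 → {A, D, G, H, J}; color 3 → {C, I}.
That is already a proper 3-coloring.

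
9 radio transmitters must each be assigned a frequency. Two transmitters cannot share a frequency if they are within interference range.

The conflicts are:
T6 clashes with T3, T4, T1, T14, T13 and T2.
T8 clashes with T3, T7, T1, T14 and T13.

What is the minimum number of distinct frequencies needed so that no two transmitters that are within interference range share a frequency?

T6 and T4 conflict, so at least 2 frequencies are needed.
2 frequencies suffice: frequency 1 → {T6, T8}; frequency 2 → {T3, T4, T7, T1, T14, T13, T2}. Every pair that conflicts lands in different frequencies.

2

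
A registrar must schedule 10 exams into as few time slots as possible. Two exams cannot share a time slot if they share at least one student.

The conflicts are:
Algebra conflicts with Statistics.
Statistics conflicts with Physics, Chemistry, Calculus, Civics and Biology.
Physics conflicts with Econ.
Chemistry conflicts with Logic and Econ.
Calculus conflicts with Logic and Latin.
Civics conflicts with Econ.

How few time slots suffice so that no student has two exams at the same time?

Civics and Econ conflict, so at least 2 time slots are needed.
Using 2 time slots: Algebra=2, Statistics=1, Physics=2, Chemistry=2, Calculus=2, Logic=1, Civics=2, Latin=1, Econ=1, Biology=2. Each listed conflict is separated.

2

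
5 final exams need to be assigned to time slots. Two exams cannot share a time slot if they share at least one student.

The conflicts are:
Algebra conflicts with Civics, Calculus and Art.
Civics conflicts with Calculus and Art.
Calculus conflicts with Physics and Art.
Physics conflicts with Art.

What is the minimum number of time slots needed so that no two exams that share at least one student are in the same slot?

Algebra, Civics, Calculus, Art pairwise conflict, so at least 4 time slots are needed.
A valid assignment using 4 time slots: Algebra=3, Civics=4, Calculus=1, Physics=3, Art=2. Each listed conflict is separated.

4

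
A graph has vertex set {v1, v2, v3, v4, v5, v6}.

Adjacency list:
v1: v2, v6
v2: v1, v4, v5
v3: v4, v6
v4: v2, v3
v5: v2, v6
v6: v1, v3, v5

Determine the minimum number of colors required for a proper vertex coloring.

The cycle v6-v3-v4-v2-v5-v6 has odd length 5, so it cannot be 2-colored; at least 3 colors are needed.
3 colors suffice: color 1 → {v2, v6}; color 2 → {v1, v4, v5}; color 3 → {v3}. Every edge joins two different colors.

3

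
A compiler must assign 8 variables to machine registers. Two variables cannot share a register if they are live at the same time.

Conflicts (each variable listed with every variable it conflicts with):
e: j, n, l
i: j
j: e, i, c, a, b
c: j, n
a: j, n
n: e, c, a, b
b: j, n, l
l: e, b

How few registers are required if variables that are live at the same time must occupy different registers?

j and c conflict, so at least 2 registers are needed.
2 registers suffice: register 1 → {j, n, l}; register 2 → {e, i, c, a, b}. No two conflicting variables share a register.

2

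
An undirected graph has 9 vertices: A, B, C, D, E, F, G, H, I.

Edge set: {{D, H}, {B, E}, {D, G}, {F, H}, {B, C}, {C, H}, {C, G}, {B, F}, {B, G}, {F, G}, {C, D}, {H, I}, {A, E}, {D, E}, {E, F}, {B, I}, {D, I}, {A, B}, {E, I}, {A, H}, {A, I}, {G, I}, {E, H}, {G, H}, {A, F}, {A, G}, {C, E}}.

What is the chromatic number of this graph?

4

D, E, H, I form a clique, so at least 4 colors are needed.
4 colors suffice: color 1 → {E, G}; color 2 → {B, H}; color 3 → {A, D}; color 4 → {C, F, I}. Every edge joins two different colors.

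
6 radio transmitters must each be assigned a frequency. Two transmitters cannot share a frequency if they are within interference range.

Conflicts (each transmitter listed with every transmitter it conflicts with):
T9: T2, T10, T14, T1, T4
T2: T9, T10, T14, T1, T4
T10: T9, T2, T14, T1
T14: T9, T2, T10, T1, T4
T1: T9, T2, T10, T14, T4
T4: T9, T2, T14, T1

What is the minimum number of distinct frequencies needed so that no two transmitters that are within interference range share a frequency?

5

T9, T2, T10, T14, T1 pairwise conflict, so at least 5 frequencies are needed.
5 frequencies suffice: frequency 1 → {T14}; frequency 2 → {T2}; frequency 3 → {T9}; frequency 4 → {T1}; frequency 5 → {T10, T4}. Every pair that conflicts lands in different frequencies.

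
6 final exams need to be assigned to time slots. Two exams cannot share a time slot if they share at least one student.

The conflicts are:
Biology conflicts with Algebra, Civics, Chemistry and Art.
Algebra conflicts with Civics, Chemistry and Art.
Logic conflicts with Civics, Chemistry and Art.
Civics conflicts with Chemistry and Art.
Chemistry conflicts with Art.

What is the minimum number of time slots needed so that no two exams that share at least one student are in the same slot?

Biology, Algebra, Civics, Chemistry, Art all conflict with each other, so at least 5 time slots are needed.
5 time slots suffice: time slot 1 → {Chemistry}; time slot 2 → {Art}; time slot 3 → {Civics}; time slot 4 → {Biology, Logic}; time slot 5 → {Algebra}. Every pair that conflicts lands in different time slots.

5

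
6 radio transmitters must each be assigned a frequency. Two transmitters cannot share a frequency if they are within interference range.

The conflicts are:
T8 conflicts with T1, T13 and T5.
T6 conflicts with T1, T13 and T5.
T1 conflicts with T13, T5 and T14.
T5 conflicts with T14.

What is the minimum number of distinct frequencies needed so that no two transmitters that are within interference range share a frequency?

T8, T1, T13 are mutually in conflict, so at least 3 frequencies are needed.
3 frequencies suffice: frequency 1 → {T1}; frequency 2 → {T13, T5}; frequency 3 → {T8, T6, T14}. No two conflicting transmitters share a frequency.

3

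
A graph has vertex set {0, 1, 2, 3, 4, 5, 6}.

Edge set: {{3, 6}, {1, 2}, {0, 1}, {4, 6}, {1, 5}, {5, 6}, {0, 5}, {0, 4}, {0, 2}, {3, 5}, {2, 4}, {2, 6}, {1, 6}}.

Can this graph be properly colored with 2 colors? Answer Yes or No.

No

0, 2, 4 form a triangle, so at least 3 colors are needed.
So 2 colors are not enough.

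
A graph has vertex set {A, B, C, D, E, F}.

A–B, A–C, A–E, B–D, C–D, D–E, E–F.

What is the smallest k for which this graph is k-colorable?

2

A and C are adjacent, so at least 2 colors are needed.
2 colors suffice: color 1 → {A, D, F}; color 2 → {B, C, E}. Every edge joins two different colors.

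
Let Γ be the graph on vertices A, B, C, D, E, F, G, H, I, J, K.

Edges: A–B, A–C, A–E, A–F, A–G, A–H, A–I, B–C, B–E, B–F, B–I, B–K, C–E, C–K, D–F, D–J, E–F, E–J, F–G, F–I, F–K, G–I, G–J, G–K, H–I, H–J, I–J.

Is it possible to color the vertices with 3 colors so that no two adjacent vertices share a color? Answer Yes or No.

No

A, B, C, E are mutually adjacent (a clique of size 4), so at least 4 colors are needed.
So 3 colors are not enough.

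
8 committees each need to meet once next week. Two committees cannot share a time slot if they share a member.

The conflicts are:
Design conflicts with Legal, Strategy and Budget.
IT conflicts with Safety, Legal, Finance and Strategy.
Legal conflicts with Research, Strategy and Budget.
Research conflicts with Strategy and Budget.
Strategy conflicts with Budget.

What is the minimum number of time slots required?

Legal, Research, Strategy, Budget are mutually in conflict, so at least 4 time slots are needed.
4 time slots suffice: time slot 1 → {Safety, Finance, Strategy}; time slot 2 → {Legal}; time slot 3 → {IT, Budget}; time slot 4 → {Design, Research}. Each listed conflict is separated.

4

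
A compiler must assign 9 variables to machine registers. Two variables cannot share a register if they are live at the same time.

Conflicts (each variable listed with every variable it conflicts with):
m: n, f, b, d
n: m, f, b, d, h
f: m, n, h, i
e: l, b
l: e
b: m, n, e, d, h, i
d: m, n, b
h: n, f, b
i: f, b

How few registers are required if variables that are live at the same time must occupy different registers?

m, n, b, d pairwise conflict, so at least 4 registers are needed.
4 registers suffice: m=3, n=2, f=1, e=2, l=1, b=1, d=4, h=3, i=2. Every pair that conflicts lands in different registers.

4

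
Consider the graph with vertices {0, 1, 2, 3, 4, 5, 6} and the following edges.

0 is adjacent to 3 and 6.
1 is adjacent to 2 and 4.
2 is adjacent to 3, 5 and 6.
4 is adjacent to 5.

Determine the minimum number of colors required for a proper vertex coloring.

2 and 3 are adjacent, so at least 2 colors are needed.
2 colors suffice: color a → {0, 2, 4}; color b → {1, 3, 5, 6}. Each edge has distinct colors on its endpoints.

2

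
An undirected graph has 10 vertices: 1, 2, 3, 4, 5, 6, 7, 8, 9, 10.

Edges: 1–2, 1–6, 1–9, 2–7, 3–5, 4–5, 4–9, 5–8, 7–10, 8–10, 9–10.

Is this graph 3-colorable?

Yes

The chromatic number is 3. The cycle 1-2-7-10-9-1 has odd length 5, so it cannot be 2-colored; at least 3 colors are needed.
3 colors suffice: color a → {1, 5, 10}; color b → {3, 6, 7, 8, 9}; color c → {2, 4}.
That is already a proper 3-coloring.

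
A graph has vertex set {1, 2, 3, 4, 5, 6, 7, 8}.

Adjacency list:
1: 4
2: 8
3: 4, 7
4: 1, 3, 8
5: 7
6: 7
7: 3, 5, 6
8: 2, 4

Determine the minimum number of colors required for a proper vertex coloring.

2

1 and 4 are adjacent, so at least 2 colors are needed.
2 colors suffice: color a → {2, 4, 7}; color b → {1, 3, 5, 6, 8}. No two adjacent vertices share a color.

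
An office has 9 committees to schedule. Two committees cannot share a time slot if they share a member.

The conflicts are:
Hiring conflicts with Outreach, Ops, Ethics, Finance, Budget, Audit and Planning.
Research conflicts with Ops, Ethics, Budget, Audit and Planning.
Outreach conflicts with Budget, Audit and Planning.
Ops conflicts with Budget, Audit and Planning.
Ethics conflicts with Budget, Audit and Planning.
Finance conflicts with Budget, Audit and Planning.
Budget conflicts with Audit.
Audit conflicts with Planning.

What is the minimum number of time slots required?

4

Research, Ethics, Audit, Planning are mutually in conflict, so at least 4 time slots are needed.
A valid assignment using 4 time slots: Hiring=3, Research=3, Outreach=4, Ops=4, Ethics=4, Finance=4, Budget=2, Audit=1, Planning=2. Each listed conflict is separated.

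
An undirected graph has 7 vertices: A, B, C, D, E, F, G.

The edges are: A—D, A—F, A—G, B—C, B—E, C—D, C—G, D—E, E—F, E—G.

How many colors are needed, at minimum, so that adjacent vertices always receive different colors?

2

A and D are adjacent, so at least 2 colors are needed.
2 colors suffice: A=1, B=2, C=1, D=2, E=1, F=2, G=2. Every edge joins two different colors.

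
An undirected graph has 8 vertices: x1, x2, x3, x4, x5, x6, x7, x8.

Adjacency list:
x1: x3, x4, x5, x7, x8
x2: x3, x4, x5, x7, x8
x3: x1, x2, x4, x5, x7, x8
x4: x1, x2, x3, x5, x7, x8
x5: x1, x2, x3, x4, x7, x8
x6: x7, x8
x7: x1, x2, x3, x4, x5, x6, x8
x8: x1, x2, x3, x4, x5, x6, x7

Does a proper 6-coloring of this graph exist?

Yes

The chromatic number is 6. x1, x3, x4, x5, x7, x8 are mutually adjacent (a clique of size 6), so at least 6 colors are needed.
One proper 6-coloring: x1=6, x2=6, x3=4, x4=5, x5=3, x6=3, x7=2, x8=1.
That is already a proper 6-coloring.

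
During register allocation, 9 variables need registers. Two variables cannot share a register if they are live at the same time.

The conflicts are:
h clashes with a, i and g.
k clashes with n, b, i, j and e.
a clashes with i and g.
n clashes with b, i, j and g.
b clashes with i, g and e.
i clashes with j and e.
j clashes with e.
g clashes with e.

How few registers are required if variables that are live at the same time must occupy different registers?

4

k, b, i, e all conflict with each other, so at least 4 registers are needed.
4 registers suffice: h=3, k=2, a=2, n=3, b=4, i=1, j=4, g=1, e=3. Each listed conflict is separated.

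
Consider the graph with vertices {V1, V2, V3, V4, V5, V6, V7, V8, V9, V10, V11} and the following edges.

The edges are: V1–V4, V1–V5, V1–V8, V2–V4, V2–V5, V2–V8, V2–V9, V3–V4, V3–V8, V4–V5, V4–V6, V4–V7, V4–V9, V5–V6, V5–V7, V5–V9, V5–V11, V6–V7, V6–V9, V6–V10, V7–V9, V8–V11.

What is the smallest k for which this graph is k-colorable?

V4, V5, V6, V7, V9 are pairwise adjacent (a clique of size 5), so at least 5 colors are needed.
5 colors suffice: color 1 → {V5, V8, V10}; color 2 → {V4, V11}; color 3 → {V1, V3, V9}; color 4 → {V2, V6}; color 5 → {V7}. No two adjacent vertices share a color.

5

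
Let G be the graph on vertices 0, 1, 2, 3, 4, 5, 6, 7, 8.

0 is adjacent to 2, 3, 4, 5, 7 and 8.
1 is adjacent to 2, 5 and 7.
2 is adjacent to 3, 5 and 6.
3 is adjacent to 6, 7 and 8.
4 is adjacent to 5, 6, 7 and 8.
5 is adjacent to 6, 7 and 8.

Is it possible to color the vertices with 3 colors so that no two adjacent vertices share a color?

No

0, 4, 5, 8 form a clique, so at least 4 colors are needed.
So 3 colors are not enough.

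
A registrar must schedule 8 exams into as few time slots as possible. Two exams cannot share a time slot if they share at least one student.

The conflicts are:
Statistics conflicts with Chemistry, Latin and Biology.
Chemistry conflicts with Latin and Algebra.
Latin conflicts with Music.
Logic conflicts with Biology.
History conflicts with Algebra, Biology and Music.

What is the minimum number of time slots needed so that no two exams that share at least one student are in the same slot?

3

Statistics, Chemistry, Latin pairwise conflict, so at least 3 time slots are needed.
3 time slots suffice: Statistics=1, Chemistry=2, Latin=3, Logic=1, History=1, Algebra=3, Biology=2, Music=2. No two conflicting exams share a time slot.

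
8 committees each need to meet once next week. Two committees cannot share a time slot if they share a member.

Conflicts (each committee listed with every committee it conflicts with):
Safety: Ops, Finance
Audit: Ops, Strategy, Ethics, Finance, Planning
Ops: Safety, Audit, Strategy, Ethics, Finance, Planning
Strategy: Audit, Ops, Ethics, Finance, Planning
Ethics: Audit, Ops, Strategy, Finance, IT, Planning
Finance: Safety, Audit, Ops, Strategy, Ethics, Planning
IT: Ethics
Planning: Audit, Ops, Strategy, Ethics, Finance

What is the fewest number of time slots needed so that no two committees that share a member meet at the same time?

Audit, Ops, Strategy, Ethics, Finance, Planning are mutually in conflict, so at least 6 time slots are needed.
Using 6 time slots: Safety=1, Audit=6, Ops=3, Strategy=5, Ethics=1, Finance=2, IT=2, Planning=4. No two conflicting committees share a time slot.

6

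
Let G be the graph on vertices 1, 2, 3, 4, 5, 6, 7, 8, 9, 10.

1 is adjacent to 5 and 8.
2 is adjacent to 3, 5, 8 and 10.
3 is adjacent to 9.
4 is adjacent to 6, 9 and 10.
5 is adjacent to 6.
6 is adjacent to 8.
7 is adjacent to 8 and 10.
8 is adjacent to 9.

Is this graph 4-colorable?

The chromatic number is 3. The cycle 10-4-9-8-2-10 has odd length 5, so it cannot be 2-colored; at least 3 colors are needed.
One proper 3-coloring: 1=blue, 2=blue, 3=red, 4=green, 5=red, 6=blue, 7=blue, 8=red, 9=blue, 10=red.
Since 4 ≥ 3, a proper 4-coloring certainly exists.

Yes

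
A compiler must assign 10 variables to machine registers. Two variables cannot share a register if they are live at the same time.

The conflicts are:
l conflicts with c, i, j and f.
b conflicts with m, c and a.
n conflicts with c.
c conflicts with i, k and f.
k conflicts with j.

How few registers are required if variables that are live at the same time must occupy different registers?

l, c, f are mutually in conflict, so at least 3 registers are needed.
3 registers suffice: register 1 → {m, c, j, a}; register 2 → {l, b, n, k}; register 3 → {i, f}. Each listed conflict is separated.

3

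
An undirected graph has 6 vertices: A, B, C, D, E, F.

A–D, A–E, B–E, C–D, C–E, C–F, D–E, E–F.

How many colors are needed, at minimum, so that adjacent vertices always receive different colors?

C, D, E are pairwise adjacent, so at least 3 colors are needed.
3 colors suffice: A=3, B=2, C=3, D=2, E=1, F=2. No two adjacent vertices share a color.

3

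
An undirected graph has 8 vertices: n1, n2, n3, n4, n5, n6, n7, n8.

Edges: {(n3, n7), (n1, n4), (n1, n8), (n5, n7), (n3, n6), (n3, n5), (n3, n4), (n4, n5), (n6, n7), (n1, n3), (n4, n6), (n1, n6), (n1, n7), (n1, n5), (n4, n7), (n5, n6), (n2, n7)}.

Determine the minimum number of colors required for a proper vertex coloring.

n1, n3, n4, n5, n6, n7 are pairwise adjacent (a clique of size 6), so at least 6 colors are needed.
6 colors suffice: color 1 → {n1, n2}; color 2 → {n7, n8}; color 3 → {n3}; color 4 → {n6}; color 5 → {n4}; color 6 → {n5}. Every edge joins two different colors.

6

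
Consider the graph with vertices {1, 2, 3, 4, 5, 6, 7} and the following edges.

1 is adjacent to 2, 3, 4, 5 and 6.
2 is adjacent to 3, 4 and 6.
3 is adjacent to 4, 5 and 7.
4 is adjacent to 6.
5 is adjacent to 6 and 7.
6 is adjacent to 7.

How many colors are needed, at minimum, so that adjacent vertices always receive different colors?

1, 2, 4, 6 are mutually adjacent (a clique of size 4), so at least 4 colors are needed.
One proper 4-coloring: 1=a, 2=c, 3=b, 4=d, 5=c, 6=b, 7=a. Every edge joins two different colors.

4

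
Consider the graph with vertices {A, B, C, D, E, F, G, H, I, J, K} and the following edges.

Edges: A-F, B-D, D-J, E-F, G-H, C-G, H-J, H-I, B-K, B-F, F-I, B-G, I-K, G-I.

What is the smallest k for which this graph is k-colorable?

G, H, I are mutually adjacent, so at least 3 colors are needed.
One proper 3-coloring: A=2, B=2, C=2, D=1, E=2, F=1, G=1, H=3, I=2, J=2, K=1. No two adjacent vertices share a color.

3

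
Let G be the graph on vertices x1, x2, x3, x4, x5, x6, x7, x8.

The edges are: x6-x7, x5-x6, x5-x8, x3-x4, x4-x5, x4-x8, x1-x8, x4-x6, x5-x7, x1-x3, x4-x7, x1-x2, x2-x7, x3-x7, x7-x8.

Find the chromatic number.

x4, x5, x6, x7 are pairwise adjacent (a clique of size 4), so at least 4 colors are needed.
A valid assignment using 4 colors: x1=1, x2=2, x3=3, x4=2, x5=3, x6=4, x7=1, x8=4. Every edge joins two different colors.

4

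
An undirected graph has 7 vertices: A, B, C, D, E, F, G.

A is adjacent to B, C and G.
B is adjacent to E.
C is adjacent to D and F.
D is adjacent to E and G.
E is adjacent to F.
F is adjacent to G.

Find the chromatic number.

3

The cycle A-C-F-E-B-A has odd length 5, so it cannot be 2-colored; at least 3 colors are needed.
3 colors suffice: A=red, B=green, C=blue, D=red, E=blue, F=red, G=blue. No two adjacent vertices share a color.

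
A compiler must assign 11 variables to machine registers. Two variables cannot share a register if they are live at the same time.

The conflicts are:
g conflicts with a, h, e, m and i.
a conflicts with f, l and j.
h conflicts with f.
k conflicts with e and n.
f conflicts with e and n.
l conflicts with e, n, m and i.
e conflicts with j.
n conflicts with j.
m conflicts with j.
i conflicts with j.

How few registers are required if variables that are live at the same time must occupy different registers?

2

i and j conflict, so at least 2 registers are needed.
2 registers suffice: register 1 → {g, k, f, l, j}; register 2 → {a, h, e, n, m, i}. No two conflicting variables share a register.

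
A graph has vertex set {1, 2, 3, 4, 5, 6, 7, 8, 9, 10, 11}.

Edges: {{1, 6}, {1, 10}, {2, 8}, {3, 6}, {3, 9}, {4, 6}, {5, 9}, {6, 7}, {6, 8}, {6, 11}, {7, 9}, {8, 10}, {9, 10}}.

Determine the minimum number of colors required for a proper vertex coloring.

The cycle 6-8-10-9-3-6 has odd length 5, so it cannot be 2-colored; at least 3 colors are needed.
3 colors suffice: color a → {2, 6, 9}; color b → {3, 4, 5, 7, 10, 11}; color c → {1, 8}. No two adjacent vertices share a color.

3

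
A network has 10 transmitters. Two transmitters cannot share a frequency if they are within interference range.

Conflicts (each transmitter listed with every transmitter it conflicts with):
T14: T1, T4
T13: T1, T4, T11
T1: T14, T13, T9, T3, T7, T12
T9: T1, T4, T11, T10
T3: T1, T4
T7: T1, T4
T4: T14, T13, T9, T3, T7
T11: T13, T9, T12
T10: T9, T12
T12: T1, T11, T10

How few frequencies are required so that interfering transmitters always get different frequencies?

T9 and T11 conflict, so at least 2 frequencies are needed.
2 frequencies suffice: T14=2, T13=2, T1=1, T9=2, T3=2, T7=2, T4=1, T11=1, T10=1, T12=2. Each listed conflict is separated.

2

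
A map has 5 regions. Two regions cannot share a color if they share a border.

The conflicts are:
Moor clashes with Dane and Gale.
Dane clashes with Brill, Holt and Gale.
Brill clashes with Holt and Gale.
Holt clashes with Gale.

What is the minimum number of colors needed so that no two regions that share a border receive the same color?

Dane, Brill, Holt, Gale all conflict with each other, so at least 4 colors are needed.
A valid assignment using 4 colors: Moor=3, Dane=1, Brill=4, Holt=3, Gale=2. No two conflicting regions share a color.

4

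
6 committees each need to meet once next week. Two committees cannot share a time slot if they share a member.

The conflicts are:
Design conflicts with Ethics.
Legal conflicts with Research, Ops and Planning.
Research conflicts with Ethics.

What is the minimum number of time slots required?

2

Legal and Ops conflict, so at least 2 time slots are needed.
2 time slots suffice: Design=2, Legal=1, Research=2, Ops=2, Planning=2, Ethics=1. Every pair that conflicts lands in different time slots.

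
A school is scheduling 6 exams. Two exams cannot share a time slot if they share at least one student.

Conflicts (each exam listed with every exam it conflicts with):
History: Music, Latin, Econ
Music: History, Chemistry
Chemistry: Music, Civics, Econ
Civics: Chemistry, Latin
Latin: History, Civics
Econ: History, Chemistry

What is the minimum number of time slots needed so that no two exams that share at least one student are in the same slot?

3

The cycle Chemistry-Music-History-Latin-Civics-Chemistry has odd length 5, so it cannot be 2-colored; at least 3 time slots are needed.
A valid assignment using 3 time slots: History=1, Music=2, Chemistry=1, Civics=2, Latin=3, Econ=2. No two conflicting exams share a time slot.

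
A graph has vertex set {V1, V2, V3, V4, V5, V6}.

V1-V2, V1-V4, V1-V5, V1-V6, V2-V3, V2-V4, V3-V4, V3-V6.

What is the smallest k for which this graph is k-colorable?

3

V1, V2, V4 form a triangle, so at least 3 colors are needed.
3 colors suffice: color 1 → {V1, V3}; color 2 → {V4, V5, V6}; color 3 → {V2}. Each edge has distinct colors on its endpoints.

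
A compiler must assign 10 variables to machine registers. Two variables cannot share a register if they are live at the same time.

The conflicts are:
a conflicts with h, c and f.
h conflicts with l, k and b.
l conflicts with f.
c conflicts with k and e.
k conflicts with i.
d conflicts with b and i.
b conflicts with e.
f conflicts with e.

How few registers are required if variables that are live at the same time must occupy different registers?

The cycle e-c-a-h-b-e has odd length 5, so it cannot be 2-colored; at least 3 registers are needed.
3 registers suffice: register 1 → {h, c, i, f}; register 2 → {a, l, k, b}; register 3 → {d, e}. Every pair that conflicts lands in different registers.

3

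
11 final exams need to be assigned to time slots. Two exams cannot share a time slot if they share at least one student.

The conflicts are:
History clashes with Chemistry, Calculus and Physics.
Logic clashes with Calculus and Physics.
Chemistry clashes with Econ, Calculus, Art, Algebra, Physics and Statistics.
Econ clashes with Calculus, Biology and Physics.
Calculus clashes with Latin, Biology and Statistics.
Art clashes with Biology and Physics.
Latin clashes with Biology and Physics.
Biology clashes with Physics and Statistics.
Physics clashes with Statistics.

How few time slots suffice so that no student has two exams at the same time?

3

Calculus, Biology, Statistics are mutually in conflict, so at least 3 time slots are needed.
3 time slots suffice: time slot 1 → {Calculus, Algebra, Physics}; time slot 2 → {Logic, Chemistry, Biology}; time slot 3 → {History, Econ, Art, Latin, Statistics}. No two conflicting exams share a time slot.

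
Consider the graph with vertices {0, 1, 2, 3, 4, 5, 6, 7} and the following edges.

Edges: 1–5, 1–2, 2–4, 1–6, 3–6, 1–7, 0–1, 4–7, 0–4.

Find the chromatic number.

4 and 7 are adjacent, so at least 2 colors are needed.
2 colors suffice: color red → {1, 3, 4}; color blue → {0, 2, 5, 6, 7}. Every edge joins two different colors.

2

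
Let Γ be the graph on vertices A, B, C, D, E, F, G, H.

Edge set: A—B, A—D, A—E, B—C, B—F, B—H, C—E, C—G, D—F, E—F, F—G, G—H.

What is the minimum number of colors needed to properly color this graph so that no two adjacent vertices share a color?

2

B and H are adjacent, so at least 2 colors are needed.
2 colors suffice: color red → {B, D, E, G}; color blue → {A, C, F, H}. Every edge joins two different colors.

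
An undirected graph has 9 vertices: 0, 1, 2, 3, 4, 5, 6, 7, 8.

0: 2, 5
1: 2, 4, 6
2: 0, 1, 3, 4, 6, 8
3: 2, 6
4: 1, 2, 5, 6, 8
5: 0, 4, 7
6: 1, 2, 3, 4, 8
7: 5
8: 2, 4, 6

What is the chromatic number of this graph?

4

2, 4, 6, 8 form a clique, so at least 4 colors are needed.
4 colors suffice: 0=blue, 1=yellow, 2=red, 3=green, 4=green, 5=red, 6=blue, 7=blue, 8=yellow. Each edge has distinct colors on its endpoints.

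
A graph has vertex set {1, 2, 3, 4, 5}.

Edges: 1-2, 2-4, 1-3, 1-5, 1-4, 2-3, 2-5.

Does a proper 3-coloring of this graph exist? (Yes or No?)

The chromatic number is 3. 1, 2, 4 are pairwise adjacent, so at least 3 colors are needed.
A valid assignment using 3 colors: 1=blue, 2=red, 3=green, 4=green, 5=green.
That is already a proper 3-coloring.

Yes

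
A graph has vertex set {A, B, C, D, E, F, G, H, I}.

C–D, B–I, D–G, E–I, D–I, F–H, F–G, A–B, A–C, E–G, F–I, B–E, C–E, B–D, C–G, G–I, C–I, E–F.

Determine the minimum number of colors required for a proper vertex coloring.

C, E, G, I are pairwise adjacent (a clique of size 4), so at least 4 colors are needed.
4 colors suffice: color 1 → {A, H, I}; color 2 → {B, G}; color 3 → {C, F}; color 4 → {D, E}. Each edge has distinct colors on its endpoints.

4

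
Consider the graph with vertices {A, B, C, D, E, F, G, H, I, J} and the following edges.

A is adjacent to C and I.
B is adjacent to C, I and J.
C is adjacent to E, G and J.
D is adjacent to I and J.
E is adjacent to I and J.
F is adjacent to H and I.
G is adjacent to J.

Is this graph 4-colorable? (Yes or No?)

The chromatic number is 3. C, G, J are pairwise adjacent, so at least 3 colors are needed.
3 colors suffice: color red → {C, H, I}; color blue → {A, F, J}; color green → {B, D, E, G}.
Since 4 ≥ 3, a proper 4-coloring certainly exists.

Yes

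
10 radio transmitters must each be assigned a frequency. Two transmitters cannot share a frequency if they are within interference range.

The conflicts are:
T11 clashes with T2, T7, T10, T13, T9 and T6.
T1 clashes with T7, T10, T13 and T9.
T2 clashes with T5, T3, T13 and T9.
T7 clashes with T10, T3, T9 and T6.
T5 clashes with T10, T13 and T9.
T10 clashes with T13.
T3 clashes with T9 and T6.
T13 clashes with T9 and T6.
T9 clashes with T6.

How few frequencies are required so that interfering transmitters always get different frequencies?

T7, T3, T9, T6 are mutually in conflict, so at least 4 frequencies are needed.
A valid assignment using 4 frequencies: T11=3, T1=3, T2=4, T7=2, T5=3, T10=1, T3=3, T13=2, T9=1, T6=4. Each listed conflict is separated.

4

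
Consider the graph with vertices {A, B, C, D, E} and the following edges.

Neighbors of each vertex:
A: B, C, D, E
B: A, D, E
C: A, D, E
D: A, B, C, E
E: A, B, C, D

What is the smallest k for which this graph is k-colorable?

A, C, D, E are mutually adjacent (a clique of size 4), so at least 4 colors are needed.
4 colors suffice: color 1 → {A}; color 2 → {E}; color 3 → {D}; color 4 → {B, C}. Every edge joins two different colors.

4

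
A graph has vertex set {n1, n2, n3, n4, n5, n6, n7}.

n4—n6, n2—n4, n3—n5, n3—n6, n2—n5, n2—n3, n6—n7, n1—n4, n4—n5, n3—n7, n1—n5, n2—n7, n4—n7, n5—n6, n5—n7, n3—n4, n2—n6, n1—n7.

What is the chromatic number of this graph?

n2, n3, n4, n5, n6, n7 form a clique, so at least 6 colors are needed.
A valid assignment using 6 colors: n1=4, n2=6, n3=5, n4=2, n5=3, n6=4, n7=1. Each edge has distinct colors on its endpoints.

6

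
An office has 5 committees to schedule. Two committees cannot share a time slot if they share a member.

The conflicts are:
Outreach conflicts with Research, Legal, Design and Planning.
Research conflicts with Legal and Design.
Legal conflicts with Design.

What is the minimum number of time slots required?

Outreach, Research, Legal, Design pairwise conflict, so at least 4 time slots are needed.
A valid assignment using 4 time slots: Outreach=1, Research=3, Legal=4, Design=2, Planning=2. Every pair that conflicts lands in different time slots.

4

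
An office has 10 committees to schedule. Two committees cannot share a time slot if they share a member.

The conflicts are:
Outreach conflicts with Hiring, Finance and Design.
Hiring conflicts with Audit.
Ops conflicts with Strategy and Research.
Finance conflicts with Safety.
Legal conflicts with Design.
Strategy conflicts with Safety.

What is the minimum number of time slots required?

Finance and Safety conflict, so at least 2 time slots are needed.
A valid assignment using 2 time slots: Outreach=1, Hiring=2, Ops=1, Finance=2, Legal=1, Strategy=2, Safety=1, Research=2, Design=2, Audit=1. No two conflicting committees share a time slot.

2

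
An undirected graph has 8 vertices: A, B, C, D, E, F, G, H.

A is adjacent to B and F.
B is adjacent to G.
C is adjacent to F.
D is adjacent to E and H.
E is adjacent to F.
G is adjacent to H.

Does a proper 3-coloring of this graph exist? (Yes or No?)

The chromatic number is 3. The cycle G-B-A-F-E-D-H-G has odd length 7, so it cannot be 2-colored; at least 3 colors are needed.
One proper 3-coloring: A=2, B=1, C=2, D=2, E=3, F=1, G=2, H=1.
That is already a proper 3-coloring.

Yes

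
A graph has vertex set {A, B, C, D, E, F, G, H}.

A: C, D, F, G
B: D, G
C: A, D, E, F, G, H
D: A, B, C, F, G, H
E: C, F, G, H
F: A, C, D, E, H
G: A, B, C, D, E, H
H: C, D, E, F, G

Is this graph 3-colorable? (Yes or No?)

No

A, C, D, G are mutually adjacent (a clique of size 4), so at least 4 colors are needed.
So 3 colors are not enough.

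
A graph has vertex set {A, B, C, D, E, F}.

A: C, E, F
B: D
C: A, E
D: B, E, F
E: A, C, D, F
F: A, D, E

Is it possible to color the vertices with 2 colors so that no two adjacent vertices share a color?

No

D, E, F are mutually adjacent, so at least 3 colors are needed.
So 2 colors are not enough.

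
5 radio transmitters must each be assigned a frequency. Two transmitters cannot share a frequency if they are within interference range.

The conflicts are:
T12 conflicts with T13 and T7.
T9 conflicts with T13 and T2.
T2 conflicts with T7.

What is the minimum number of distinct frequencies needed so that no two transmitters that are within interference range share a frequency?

The cycle T7-T2-T9-T13-T12-T7 has odd length 5, so it cannot be 2-colored; at least 3 frequencies are needed.
Using 3 frequencies: T12=3, T9=1, T13=2, T2=2, T7=1. Every pair that conflicts lands in different frequencies.

3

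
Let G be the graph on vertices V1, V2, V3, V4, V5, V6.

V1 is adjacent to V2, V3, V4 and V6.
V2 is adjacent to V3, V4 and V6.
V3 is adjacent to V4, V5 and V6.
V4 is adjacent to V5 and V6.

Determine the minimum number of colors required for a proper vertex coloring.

5

V1, V2, V3, V4, V6 are pairwise adjacent (a clique of size 5), so at least 5 colors are needed.
5 colors suffice: V1=G, V2=Y, V3=B, V4=R, V5=G, V6=P. Each edge has distinct colors on its endpoints.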